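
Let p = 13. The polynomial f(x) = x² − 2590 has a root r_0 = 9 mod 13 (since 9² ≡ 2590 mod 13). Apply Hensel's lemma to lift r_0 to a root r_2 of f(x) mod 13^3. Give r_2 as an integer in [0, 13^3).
r_2 = 308 (mod 2197)

Hensel's recurrence: r_{i+1} = r_i − f(r_i)·(f′(r_i))^{-1} mod 13^{i+2}, with f′(x) = 2x. Iterate:
  r_0 = 9 (mod 13)
  r_1 = 139 (mod 169)
  r_2 = 308 (mod 2197)
Final: r_2 = 308, and one checks f(r_2) ≡ 0 mod 13^3.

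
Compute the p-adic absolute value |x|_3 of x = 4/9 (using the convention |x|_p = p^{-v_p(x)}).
|4/9|_3 = 9

Step 1 — compute v_3(x) by factoring powers of 3 out of the numerator and denominator: v_3(4/9) = -2. Step 2 — apply |x|_p = p^{-v_p(x)} = 3^{2} = 9.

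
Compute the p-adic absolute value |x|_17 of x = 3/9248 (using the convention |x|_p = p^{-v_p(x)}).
|3/9248|_17 = 289

Step 1 — compute v_17(x) by factoring powers of 17 out of the numerator and denominator: v_17(3/9248) = -2. Step 2 — apply |x|_p = p^{-v_p(x)} = 17^{2} = 289.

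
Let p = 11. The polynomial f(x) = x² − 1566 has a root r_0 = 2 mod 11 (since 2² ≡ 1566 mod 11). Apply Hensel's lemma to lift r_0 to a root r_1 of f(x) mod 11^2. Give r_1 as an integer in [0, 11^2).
r_1 = 90 (mod 121)

Hensel's recurrence: r_{i+1} = r_i − f(r_i)·(f′(r_i))^{-1} mod 11^{i+2}, with f′(x) = 2x. Iterate:
  r_0 = 2 (mod 11)
  r_1 = 90 (mod 121)
Final: r_1 = 90, and one checks f(r_1) ≡ 0 mod 11^2.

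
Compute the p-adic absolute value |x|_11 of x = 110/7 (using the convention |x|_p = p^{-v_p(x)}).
|110/7|_11 = 1/11

Step 1 — compute v_11(x) by factoring powers of 11 out of the numerator and denominator: v_11(110/7) = 1. Step 2 — apply |x|_p = p^{-v_p(x)} = 11^{-1} = 1/11.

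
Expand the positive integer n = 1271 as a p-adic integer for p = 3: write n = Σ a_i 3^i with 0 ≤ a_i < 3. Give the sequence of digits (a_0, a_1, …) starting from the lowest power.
(a_0, a_1, …) = (2, 0, 0, 2, 0, 2, 1)

Repeated division by 3 gives the digits low-to-high: 1271 = 2 + 2·3^3 + 2·3^5 + 1·3^6. Digit sequence: (2, 0, 0, 2, 0, 2, 1).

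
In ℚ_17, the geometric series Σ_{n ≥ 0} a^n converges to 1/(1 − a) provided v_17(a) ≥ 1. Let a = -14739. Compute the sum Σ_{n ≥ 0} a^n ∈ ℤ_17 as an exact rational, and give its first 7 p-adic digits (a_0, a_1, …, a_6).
Σ a^n = 1/(1 − a) = 1/14740;  first 7 digits = (1, 0, 0, 14, 16, 16, 8)

v_17(a) = 3 ≥ 1, so the series converges in ℤ_17 to 1/(1 − a) = 1/(1 − (-14739)) = 1/14740. Expand this rational in ℤ_17: compute digits iteratively via d_i = x_i mod 17, x_{i+1} = (x_i − d_i)/17. The first 7 digits are (1, 0, 0, 14, 16, 16, 8).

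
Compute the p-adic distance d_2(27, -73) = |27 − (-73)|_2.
d_2(27, -73) = 1/4

Step 1 — x − y = 27 − (-73) = 100. Step 2 — v_2(100) = 2 (factor: 100 = (2^2 · 25); the sign does not affect v_p). Step 3 — |x − y|_2 = 2^{-2} = 1/4.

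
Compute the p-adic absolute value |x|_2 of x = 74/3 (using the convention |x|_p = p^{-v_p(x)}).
|74/3|_2 = 1/2

Step 1 — compute v_2(x) by factoring powers of 2 out of the numerator and denominator: v_2(74/3) = 1. Step 2 — apply |x|_p = p^{-v_p(x)} = 2^{-1} = 1/2.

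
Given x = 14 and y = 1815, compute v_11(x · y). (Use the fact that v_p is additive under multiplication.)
v_11(25410) = 2

v_p(x) = 0 (factor: 14 = 11^0 · 14); v_p(y) = 2 (factor: 1815 = 11^2 · 15). Additivity: v_p(xy) = v_p(x) + v_p(y) = 0 + 2 = 2. (Direct check: xy = 25410 = 11^2 · (210).)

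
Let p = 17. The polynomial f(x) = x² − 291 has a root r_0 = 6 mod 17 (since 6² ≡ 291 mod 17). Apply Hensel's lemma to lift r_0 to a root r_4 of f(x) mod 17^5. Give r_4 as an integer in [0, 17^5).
r_4 = 311786 (mod 1419857)

Hensel's recurrence: r_{i+1} = r_i − f(r_i)·(f′(r_i))^{-1} mod 17^{i+2}, with f′(x) = 2x. Iterate:
  r_0 = 6 (mod 17)
  r_1 = 244 (mod 289)
  r_2 = 2267 (mod 4913)
  r_3 = 61223 (mod 83521)
  r_4 = 311786 (mod 1419857)
Final: r_4 = 311786, and one checks f(r_4) ≡ 0 mod 17^5.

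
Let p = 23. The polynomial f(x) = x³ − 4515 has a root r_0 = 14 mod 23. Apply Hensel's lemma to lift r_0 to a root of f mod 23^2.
r_1 = 313 (mod 529)

Hensel: r_{i+1} = r_i − f(r_i)/f′(r_i) mod 23^{i+2}, where f′(x) = 3x². Iterate:
  r_0 = 14 (mod 23)
  r_1 = 313 (mod 529)
Final: r = 313 with f(r) ≡ 0 mod 23^2.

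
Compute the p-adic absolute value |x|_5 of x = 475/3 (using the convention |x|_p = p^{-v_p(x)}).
|475/3|_5 = 1/25

Step 1 — compute v_5(x) by factoring powers of 5 out of the numerator and denominator: v_5(475/3) = 2. Step 2 — apply |x|_p = p^{-v_p(x)} = 5^{-2} = 1/25.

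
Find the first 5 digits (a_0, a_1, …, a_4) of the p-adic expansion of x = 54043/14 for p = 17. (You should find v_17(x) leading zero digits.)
(a_0, …, a_4) = (0, 0, 0, 2, 6)

v_17(54043/14) = 3, so a_0 = ... = a_2 = 0. Factor out: x = 17^3 · u with u = 11/14 a unit in ℤ_17. Expand u iteratively via a_{v+i} = u_i mod 17, u_{i+1} = (u_i − a_{v+i})/17:
  u_0 = 11/14;  a_3 = 2;  u_1 = (u_0 − 2)/17 = -1/14
  u_1 = -1/14;  a_4 = 6;  u_2 = (u_1 − 6)/17 = -5/14
Digits: (0, 0, 0, 2, 6).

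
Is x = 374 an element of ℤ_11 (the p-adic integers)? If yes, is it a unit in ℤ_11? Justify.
x ∈ ℤ_11 but not a unit; v_11(x) = 1 > 0

ℤ_11 = {x ∈ ℚ_11 : v_11(x) ≥ 0} and ℤ_11^× = {x ∈ ℤ_11 : v_11(x) = 0}. Here v_11(374) = v_11(num) − v_11(den) = 1; compare against these criteria.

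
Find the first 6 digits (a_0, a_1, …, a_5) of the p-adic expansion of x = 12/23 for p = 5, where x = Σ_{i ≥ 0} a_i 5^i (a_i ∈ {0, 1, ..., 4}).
(a_0, …, a_5) = (4, 3, 1, 4, 0, 2)

v_5(12/23) = 0 (numerator and denominator both coprime to 5), so x ∈ ℤ_5^×. Compute digits iteratively via a_i = x_i mod 5, x_{i+1} = (x_i − a_i)/5, with x_0 = x:
  x_0 = 12/23;  a_0 = 4;  x_1 = (x_0 − 4)/5 = -16/23
  x_1 = -16/23;  a_1 = 3;  x_2 = (x_1 − 3)/5 = -17/23
  x_2 = -17/23;  a_2 = 1;  x_3 = (x_2 − 1)/5 = -8/23
  x_3 = -8/23;  a_3 = 4;  x_4 = (x_3 − 4)/5 = -20/23
  x_4 = -20/23;  a_4 = 0;  x_5 = (x_4 − 0)/5 = -4/23
  x_5 = -4/23;  a_5 = 2;  x_6 = (x_5 − 2)/5 = -10/23
Digits: (4, 3, 1, 4, 0, 2).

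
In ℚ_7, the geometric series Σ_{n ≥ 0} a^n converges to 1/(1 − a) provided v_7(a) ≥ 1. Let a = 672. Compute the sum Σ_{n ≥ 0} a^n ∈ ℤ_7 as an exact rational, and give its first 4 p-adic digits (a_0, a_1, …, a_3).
Σ a^n = 1/(1 − a) = -1/671;  first 4 digits = (1, 5, 3, 1)

v_7(a) = 1 ≥ 1, so the series converges in ℤ_7 to 1/(1 − a) = 1/(1 − 672) = -1/671. Expand this rational in ℤ_7: compute digits iteratively via d_i = x_i mod 7, x_{i+1} = (x_i − d_i)/7. The first 4 digits are (1, 5, 3, 1).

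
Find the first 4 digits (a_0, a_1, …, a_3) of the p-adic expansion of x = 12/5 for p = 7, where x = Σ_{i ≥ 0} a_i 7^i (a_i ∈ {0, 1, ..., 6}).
(a_0, …, a_3) = (1, 3, 1, 4)

v_7(12/5) = 0 (numerator and denominator both coprime to 7), so x ∈ ℤ_7^×. Compute digits iteratively via a_i = x_i mod 7, x_{i+1} = (x_i − a_i)/7, with x_0 = x:
  x_0 = 12/5;  a_0 = 1;  x_1 = (x_0 − 1)/7 = 1/5
  x_1 = 1/5;  a_1 = 3;  x_2 = (x_1 − 3)/7 = -2/5
  x_2 = -2/5;  a_2 = 1;  x_3 = (x_2 − 1)/7 = -1/5
  x_3 = -1/5;  a_3 = 4;  x_4 = (x_3 − 4)/7 = -3/5
Digits: (1, 3, 1, 4).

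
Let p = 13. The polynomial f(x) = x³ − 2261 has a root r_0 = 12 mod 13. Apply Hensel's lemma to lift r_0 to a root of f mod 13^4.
r_3 = 17822 (mod 28561)

Hensel: r_{i+1} = r_i − f(r_i)/f′(r_i) mod 13^{i+2}, where f′(x) = 3x². Iterate:
  r_0 = 12 (mod 13)
  r_1 = 77 (mod 169)
  r_2 = 246 (mod 2197)
  r_3 = 17822 (mod 28561)
Final: r = 17822 with f(r) ≡ 0 mod 13^4.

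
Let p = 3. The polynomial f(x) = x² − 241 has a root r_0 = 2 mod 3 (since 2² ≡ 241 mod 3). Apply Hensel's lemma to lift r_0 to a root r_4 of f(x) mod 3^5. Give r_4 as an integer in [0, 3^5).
r_4 = 221 (mod 243)

Hensel's recurrence: r_{i+1} = r_i − f(r_i)·(f′(r_i))^{-1} mod 3^{i+2}, with f′(x) = 2x. Iterate:
  r_0 = 2 (mod 3)
  r_1 = 5 (mod 9)
  r_2 = 5 (mod 27)
  r_3 = 59 (mod 81)
  r_4 = 221 (mod 243)
Final: r_4 = 221, and one checks f(r_4) ≡ 0 mod 3^5.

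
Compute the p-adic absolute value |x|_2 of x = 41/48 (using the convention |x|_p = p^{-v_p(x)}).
|41/48|_2 = 16

Step 1 — compute v_2(x) by factoring powers of 2 out of the numerator and denominator: v_2(41/48) = -4. Step 2 — apply |x|_p = p^{-v_p(x)} = 2^{4} = 16.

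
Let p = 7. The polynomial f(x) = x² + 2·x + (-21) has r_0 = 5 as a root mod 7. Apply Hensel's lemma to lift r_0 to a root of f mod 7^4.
r_3 = 2315 (mod 2401)

Hensel: r_{i+1} = r_i − f(r_i)·(f′(r_i))^{-1} mod 7^{i+2}, f′(x) = 2x + 2. Iterate:
  r_0 = 5 (mod 7)
  r_1 = 12 (mod 49)
  r_2 = 257 (mod 343)
  r_3 = 2315 (mod 2401)
Final: r = 2315 satisfies f(r) ≡ 0 mod 7^4.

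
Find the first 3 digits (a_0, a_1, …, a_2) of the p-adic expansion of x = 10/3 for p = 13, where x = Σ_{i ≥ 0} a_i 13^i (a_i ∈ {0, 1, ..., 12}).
(a_0, …, a_2) = (12, 8, 8)

v_13(10/3) = 0 (numerator and denominator both coprime to 13), so x ∈ ℤ_13^×. Compute digits iteratively via a_i = x_i mod 13, x_{i+1} = (x_i − a_i)/13, with x_0 = x:
  x_0 = 10/3;  a_0 = 12;  x_1 = (x_0 − 12)/13 = -2/3
  x_1 = -2/3;  a_1 = 8;  x_2 = (x_1 − 8)/13 = -2/3
  x_2 = -2/3;  a_2 = 8;  x_3 = (x_2 − 8)/13 = -2/3
Digits: (12, 8, 8).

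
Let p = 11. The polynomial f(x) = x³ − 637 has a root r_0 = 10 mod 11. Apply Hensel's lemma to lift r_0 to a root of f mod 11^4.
r_3 = 11868 (mod 14641)

Hensel: r_{i+1} = r_i − f(r_i)/f′(r_i) mod 11^{i+2}, where f′(x) = 3x². Iterate:
  r_0 = 10 (mod 11)
  r_1 = 10 (mod 121)
  r_2 = 1220 (mod 1331)
  r_3 = 11868 (mod 14641)
Final: r = 11868 with f(r) ≡ 0 mod 11^4.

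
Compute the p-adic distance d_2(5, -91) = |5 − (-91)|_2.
d_2(5, -91) = 1/32

Step 1 — x − y = 5 − (-91) = 96. Step 2 — v_2(96) = 5 (factor: 96 = (2^5 · 3); the sign does not affect v_p). Step 3 — |x − y|_2 = 2^{-5} = 1/32.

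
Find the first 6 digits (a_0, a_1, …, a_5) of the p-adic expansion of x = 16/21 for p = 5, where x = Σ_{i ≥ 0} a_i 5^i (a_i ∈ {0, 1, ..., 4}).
(a_0, …, a_5) = (1, 4, 3, 4, 0, 1)

v_5(16/21) = 0 (numerator and denominator both coprime to 5), so x ∈ ℤ_5^×. Compute digits iteratively via a_i = x_i mod 5, x_{i+1} = (x_i − a_i)/5, with x_0 = x:
  x_0 = 16/21;  a_0 = 1;  x_1 = (x_0 − 1)/5 = -1/21
  x_1 = -1/21;  a_1 = 4;  x_2 = (x_1 − 4)/5 = -17/21
  x_2 = -17/21;  a_2 = 3;  x_3 = (x_2 − 3)/5 = -16/21
  x_3 = -16/21;  a_3 = 4;  x_4 = (x_3 − 4)/5 = -20/21
  x_4 = -20/21;  a_4 = 0;  x_5 = (x_4 − 0)/5 = -4/21
  x_5 = -4/21;  a_5 = 1;  x_6 = (x_5 − 1)/5 = -5/21
Digits: (1, 4, 3, 4, 0, 1).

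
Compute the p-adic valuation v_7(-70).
v_7(-70) = 1

v_7(n) is the largest exponent k such that 7^k divides n. Factor out: -70 = -7^1 · 10. (Sign doesn't affect v_p.) So v_7(-70) = 1.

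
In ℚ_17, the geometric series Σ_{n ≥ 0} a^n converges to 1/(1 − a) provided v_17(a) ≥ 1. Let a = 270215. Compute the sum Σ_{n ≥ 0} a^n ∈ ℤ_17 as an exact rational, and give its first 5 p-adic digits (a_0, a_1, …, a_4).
Σ a^n = 1/(1 − a) = -1/270214;  first 5 digits = (1, 0, 0, 4, 3)

v_17(a) = 3 ≥ 1, so the series converges in ℤ_17 to 1/(1 − a) = 1/(1 − 270215) = -1/270214. Expand this rational in ℤ_17: compute digits iteratively via d_i = x_i mod 17, x_{i+1} = (x_i − d_i)/17. The first 5 digits are (1, 0, 0, 4, 3).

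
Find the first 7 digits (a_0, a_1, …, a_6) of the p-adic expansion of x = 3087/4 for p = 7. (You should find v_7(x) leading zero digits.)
(a_0, …, a_6) = (0, 0, 0, 4, 5, 1, 5)

v_7(3087/4) = 3, so a_0 = ... = a_2 = 0. Factor out: x = 7^3 · u with u = 9/4 a unit in ℤ_7. Expand u iteratively via a_{v+i} = u_i mod 7, u_{i+1} = (u_i − a_{v+i})/7:
  u_0 = 9/4;  a_3 = 4;  u_1 = (u_0 − 4)/7 = -1/4
  u_1 = -1/4;  a_4 = 5;  u_2 = (u_1 − 5)/7 = -3/4
  u_2 = -3/4;  a_5 = 1;  u_3 = (u_2 − 1)/7 = -1/4
  u_3 = -1/4;  a_6 = 5;  u_4 = (u_3 − 5)/7 = -3/4
Digits: (0, 0, 0, 4, 5, 1, 5).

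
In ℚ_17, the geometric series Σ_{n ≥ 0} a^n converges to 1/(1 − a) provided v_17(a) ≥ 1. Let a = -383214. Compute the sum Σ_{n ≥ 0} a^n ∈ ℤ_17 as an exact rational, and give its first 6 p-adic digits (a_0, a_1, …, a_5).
Σ a^n = 1/(1 − a) = 1/383215;  first 6 digits = (1, 0, 0, 7, 12, 16)

v_17(a) = 3 ≥ 1, so the series converges in ℤ_17 to 1/(1 − a) = 1/(1 − (-383214)) = 1/383215. Expand this rational in ℤ_17: compute digits iteratively via d_i = x_i mod 17, x_{i+1} = (x_i − d_i)/17. The first 6 digits are (1, 0, 0, 7, 12, 16).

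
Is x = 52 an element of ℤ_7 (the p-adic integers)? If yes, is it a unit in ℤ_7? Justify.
x ∈ ℤ_7^× (unit); v_7(x) = 0

ℤ_7 = {x ∈ ℚ_7 : v_7(x) ≥ 0} and ℤ_7^× = {x ∈ ℤ_7 : v_7(x) = 0}. Here v_7(52) = v_7(num) − v_7(den) = 0; compare against these criteria.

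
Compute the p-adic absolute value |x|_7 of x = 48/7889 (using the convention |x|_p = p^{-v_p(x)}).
|48/7889|_7 = 343

Step 1 — compute v_7(x) by factoring powers of 7 out of the numerator and denominator: v_7(48/7889) = -3. Step 2 — apply |x|_p = p^{-v_p(x)} = 7^{3} = 343.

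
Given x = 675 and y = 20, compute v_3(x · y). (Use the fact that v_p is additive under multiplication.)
v_3(13500) = 3

v_p(x) = 3 (factor: 675 = 3^3 · 25); v_p(y) = 0 (factor: 20 = 3^0 · 20). Additivity: v_p(xy) = v_p(x) + v_p(y) = 3 + 0 = 3. (Direct check: xy = 13500 = 3^3 · (500).)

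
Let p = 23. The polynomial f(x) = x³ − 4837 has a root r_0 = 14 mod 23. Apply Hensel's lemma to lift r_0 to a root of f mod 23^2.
r_1 = 175 (mod 529)

Hensel: r_{i+1} = r_i − f(r_i)/f′(r_i) mod 23^{i+2}, where f′(x) = 3x². Iterate:
  r_0 = 14 (mod 23)
  r_1 = 175 (mod 529)
Final: r = 175 with f(r) ≡ 0 mod 23^2.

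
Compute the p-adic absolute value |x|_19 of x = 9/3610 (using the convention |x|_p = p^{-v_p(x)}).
|9/3610|_19 = 361

Step 1 — compute v_19(x) by factoring powers of 19 out of the numerator and denominator: v_19(9/3610) = -2. Step 2 — apply |x|_p = p^{-v_p(x)} = 19^{2} = 361.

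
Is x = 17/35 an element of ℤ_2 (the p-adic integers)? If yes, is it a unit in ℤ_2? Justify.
x ∈ ℤ_2^× (unit); v_2(x) = 0

ℤ_2 = {x ∈ ℚ_2 : v_2(x) ≥ 0} and ℤ_2^× = {x ∈ ℤ_2 : v_2(x) = 0}. Here v_2(17/35) = v_2(num) − v_2(den) = 0; compare against these criteria.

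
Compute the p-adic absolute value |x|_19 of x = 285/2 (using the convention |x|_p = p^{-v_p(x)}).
|285/2|_19 = 1/19

Step 1 — compute v_19(x) by factoring powers of 19 out of the numerator and denominator: v_19(285/2) = 1. Step 2 — apply |x|_p = p^{-v_p(x)} = 19^{-1} = 1/19.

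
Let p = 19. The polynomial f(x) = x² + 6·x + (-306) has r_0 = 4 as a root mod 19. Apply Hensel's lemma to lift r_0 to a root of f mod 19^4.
r_3 = 42621 (mod 130321)

Hensel: r_{i+1} = r_i − f(r_i)·(f′(r_i))^{-1} mod 19^{i+2}, f′(x) = 2x + 6. Iterate:
  r_0 = 4 (mod 19)
  r_1 = 23 (mod 361)
  r_2 = 1467 (mod 6859)
  r_3 = 42621 (mod 130321)
Final: r = 42621 satisfies f(r) ≡ 0 mod 19^4.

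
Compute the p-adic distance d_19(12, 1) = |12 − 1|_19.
d_19(12, 1) = 1

Step 1 — x − y = 12 − 1 = 11. Step 2 — v_19(11) = 0 (factor: 11 = (19^0 · 11); the sign does not affect v_p). Step 3 — |x − y|_19 = 19^{0} = 1.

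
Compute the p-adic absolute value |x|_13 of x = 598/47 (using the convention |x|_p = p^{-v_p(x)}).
|598/47|_13 = 1/13

Step 1 — compute v_13(x) by factoring powers of 13 out of the numerator and denominator: v_13(598/47) = 1. Step 2 — apply |x|_p = p^{-v_p(x)} = 13^{-1} = 1/13.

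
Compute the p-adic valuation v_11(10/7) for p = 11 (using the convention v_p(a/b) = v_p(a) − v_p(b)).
v_11(10/7) = 0

Factor powers of 11 from the numerator and denominator of the reduced fraction: 10 = 11^0 · 10 and 7 = 11^0 · 7. Apply v_p(a/b) = v_p(a) − v_p(b): v_11(10/7) = 0 − 0 = 0.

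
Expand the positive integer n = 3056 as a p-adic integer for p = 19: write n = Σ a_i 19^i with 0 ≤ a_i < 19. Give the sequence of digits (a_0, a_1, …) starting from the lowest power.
(a_0, a_1, …) = (16, 8, 8)

Repeated division by 19 gives the digits low-to-high: 3056 = 16 + 8·19^1 + 8·19^2. Digit sequence: (16, 8, 8).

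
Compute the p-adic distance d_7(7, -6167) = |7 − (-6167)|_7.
d_7(7, -6167) = 1/343

Step 1 — x − y = 7 − (-6167) = 6174. Step 2 — v_7(6174) = 3 (factor: 6174 = (7^3 · 18); the sign does not affect v_p). Step 3 — |x − y|_7 = 7^{-3} = 1/343.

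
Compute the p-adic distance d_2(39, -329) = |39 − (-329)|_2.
d_2(39, -329) = 1/16

Step 1 — x − y = 39 − (-329) = 368. Step 2 — v_2(368) = 4 (factor: 368 = (2^4 · 23); the sign does not affect v_p). Step 3 — |x − y|_2 = 2^{-4} = 1/16.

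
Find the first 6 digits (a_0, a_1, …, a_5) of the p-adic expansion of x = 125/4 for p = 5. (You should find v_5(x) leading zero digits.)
(a_0, …, a_5) = (0, 0, 0, 4, 3, 3)

v_5(125/4) = 3, so a_0 = ... = a_2 = 0. Factor out: x = 5^3 · u with u = 1/4 a unit in ℤ_5. Expand u iteratively via a_{v+i} = u_i mod 5, u_{i+1} = (u_i − a_{v+i})/5:
  u_0 = 1/4;  a_3 = 4;  u_1 = (u_0 − 4)/5 = -3/4
  u_1 = -3/4;  a_4 = 3;  u_2 = (u_1 − 3)/5 = -3/4
  u_2 = -3/4;  a_5 = 3;  u_3 = (u_2 − 3)/5 = -3/4
Digits: (0, 0, 0, 4, 3, 3).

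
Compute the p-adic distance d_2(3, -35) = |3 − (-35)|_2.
d_2(3, -35) = 1/2

Step 1 — x − y = 3 − (-35) = 38. Step 2 — v_2(38) = 1 (factor: 38 = (2^1 · 19); the sign does not affect v_p). Step 3 — |x − y|_2 = 2^{-1} = 1/2.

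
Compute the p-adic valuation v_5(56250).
v_5(56250) = 5

v_5(n) is the largest exponent k such that 5^k divides n. Factor out: 56250 = 5^5 · 18. (Sign doesn't affect v_p.) So v_5(56250) = 5.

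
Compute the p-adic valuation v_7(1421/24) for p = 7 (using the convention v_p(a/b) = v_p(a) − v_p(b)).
v_7(1421/24) = 2

Factor powers of 7 from the numerator and denominator of the reduced fraction: 1421 = 7^2 · 29 and 24 = 7^0 · 24. Apply v_p(a/b) = v_p(a) − v_p(b): v_7(1421/24) = 2 − 0 = 2.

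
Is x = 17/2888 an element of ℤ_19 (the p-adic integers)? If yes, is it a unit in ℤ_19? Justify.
x ∉ ℤ_19 (v_19(x) = -2 < 0)

ℤ_19 = {x ∈ ℚ_19 : v_19(x) ≥ 0} and ℤ_19^× = {x ∈ ℤ_19 : v_19(x) = 0}. Here v_19(17/2888) = v_19(num) − v_19(den) = -2; compare against these criteria.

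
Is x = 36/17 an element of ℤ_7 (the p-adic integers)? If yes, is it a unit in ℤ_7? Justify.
x ∈ ℤ_7^× (unit); v_7(x) = 0

ℤ_7 = {x ∈ ℚ_7 : v_7(x) ≥ 0} and ℤ_7^× = {x ∈ ℤ_7 : v_7(x) = 0}. Here v_7(36/17) = v_7(num) − v_7(den) = 0; compare against these criteria.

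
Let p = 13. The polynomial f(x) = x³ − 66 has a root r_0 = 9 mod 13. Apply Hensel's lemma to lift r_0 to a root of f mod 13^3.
r_2 = 217 (mod 2197)

Hensel: r_{i+1} = r_i − f(r_i)/f′(r_i) mod 13^{i+2}, where f′(x) = 3x². Iterate:
  r_0 = 9 (mod 13)
  r_1 = 48 (mod 169)
  r_2 = 217 (mod 2197)
Final: r = 217 with f(r) ≡ 0 mod 13^3.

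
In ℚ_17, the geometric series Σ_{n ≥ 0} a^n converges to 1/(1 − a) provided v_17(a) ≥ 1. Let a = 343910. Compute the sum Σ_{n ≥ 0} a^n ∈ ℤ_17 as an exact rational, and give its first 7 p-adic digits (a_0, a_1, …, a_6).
Σ a^n = 1/(1 − a) = -1/343909;  first 7 digits = (1, 0, 0, 2, 4, 0, 4)

v_17(a) = 3 ≥ 1, so the series converges in ℤ_17 to 1/(1 − a) = 1/(1 − 343910) = -1/343909. Expand this rational in ℤ_17: compute digits iteratively via d_i = x_i mod 17, x_{i+1} = (x_i − d_i)/17. The first 7 digits are (1, 0, 0, 2, 4, 0, 4).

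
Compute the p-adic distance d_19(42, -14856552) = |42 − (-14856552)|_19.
d_19(42, -14856552) = 1/2476099

Step 1 — x − y = 42 − (-14856552) = 14856594. Step 2 — v_19(14856594) = 5 (factor: 14856594 = (19^5 · 6); the sign does not affect v_p). Step 3 — |x − y|_19 = 19^{-5} = 1/2476099.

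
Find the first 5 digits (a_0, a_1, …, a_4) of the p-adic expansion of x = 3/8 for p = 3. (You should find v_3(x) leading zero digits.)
(a_0, …, a_4) = (0, 2, 2, 1, 2)

v_3(3/8) = 1, so a_0 = ... = a_0 = 0. Factor out: x = 3^1 · u with u = 1/8 a unit in ℤ_3. Expand u iteratively via a_{v+i} = u_i mod 3, u_{i+1} = (u_i − a_{v+i})/3:
  u_0 = 1/8;  a_1 = 2;  u_1 = (u_0 − 2)/3 = -5/8
  u_1 = -5/8;  a_2 = 2;  u_2 = (u_1 − 2)/3 = -7/8
  u_2 = -7/8;  a_3 = 1;  u_3 = (u_2 − 1)/3 = -5/8
  u_3 = -5/8;  a_4 = 2;  u_4 = (u_3 − 2)/3 = -7/8
Digits: (0, 2, 2, 1, 2).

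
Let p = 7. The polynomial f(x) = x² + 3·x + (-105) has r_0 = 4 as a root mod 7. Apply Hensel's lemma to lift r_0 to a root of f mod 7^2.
r_1 = 11 (mod 49)

Hensel: r_{i+1} = r_i − f(r_i)·(f′(r_i))^{-1} mod 7^{i+2}, f′(x) = 2x + 3. Iterate:
  r_0 = 4 (mod 7)
  r_1 = 11 (mod 49)
Final: r = 11 satisfies f(r) ≡ 0 mod 7^2.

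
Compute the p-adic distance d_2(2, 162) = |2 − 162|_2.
d_2(2, 162) = 1/32

Step 1 — x − y = 2 − 162 = -160. Step 2 — v_2(-160) = 5 (factor: -160 = −(2^5 · 5); the sign does not affect v_p). Step 3 — |x − y|_2 = 2^{-5} = 1/32.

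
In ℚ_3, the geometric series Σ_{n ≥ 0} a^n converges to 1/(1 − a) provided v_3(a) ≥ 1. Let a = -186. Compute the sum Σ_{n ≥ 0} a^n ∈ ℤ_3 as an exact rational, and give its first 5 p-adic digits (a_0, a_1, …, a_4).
Σ a^n = 1/(1 − a) = 1/187;  first 5 digits = (1, 1, 1, 0, 0)

v_3(a) = 1 ≥ 1, so the series converges in ℤ_3 to 1/(1 − a) = 1/(1 − (-186)) = 1/187. Expand this rational in ℤ_3: compute digits iteratively via d_i = x_i mod 3, x_{i+1} = (x_i − d_i)/3. The first 5 digits are (1, 1, 1, 0, 0).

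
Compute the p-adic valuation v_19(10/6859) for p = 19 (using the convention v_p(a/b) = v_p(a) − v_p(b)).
v_19(10/6859) = -3

Factor powers of 19 from the numerator and denominator of the reduced fraction: 10 = 19^0 · 10 and 6859 = 19^3 · 1. Apply v_p(a/b) = v_p(a) − v_p(b): v_19(10/6859) = 0 − 3 = -3.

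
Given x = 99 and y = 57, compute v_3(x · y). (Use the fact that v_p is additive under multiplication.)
v_3(5643) = 3

v_p(x) = 2 (factor: 99 = 3^2 · 11); v_p(y) = 1 (factor: 57 = 3^1 · 19). Additivity: v_p(xy) = v_p(x) + v_p(y) = 2 + 1 = 3. (Direct check: xy = 5643 = 3^3 · (209).)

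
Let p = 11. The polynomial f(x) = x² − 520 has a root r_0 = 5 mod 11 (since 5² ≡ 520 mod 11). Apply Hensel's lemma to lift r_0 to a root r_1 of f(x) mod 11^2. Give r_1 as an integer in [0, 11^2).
r_1 = 115 (mod 121)

Hensel's recurrence: r_{i+1} = r_i − f(r_i)·(f′(r_i))^{-1} mod 11^{i+2}, with f′(x) = 2x. Iterate:
  r_0 = 5 (mod 11)
  r_1 = 115 (mod 121)
Final: r_1 = 115, and one checks f(r_1) ≡ 0 mod 11^2.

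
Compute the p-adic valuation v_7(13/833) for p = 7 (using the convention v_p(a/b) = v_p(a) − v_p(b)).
v_7(13/833) = -2

Factor powers of 7 from the numerator and denominator of the reduced fraction: 13 = 7^0 · 13 and 833 = 7^2 · 17. Apply v_p(a/b) = v_p(a) − v_p(b): v_7(13/833) = 0 − 2 = -2.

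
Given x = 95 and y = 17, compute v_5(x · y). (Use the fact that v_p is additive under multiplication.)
v_5(1615) = 1

v_p(x) = 1 (factor: 95 = 5^1 · 19); v_p(y) = 0 (factor: 17 = 5^0 · 17). Additivity: v_p(xy) = v_p(x) + v_p(y) = 1 + 0 = 1. (Direct check: xy = 1615 = 5^1 · (323).)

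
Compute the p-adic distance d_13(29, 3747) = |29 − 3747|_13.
d_13(29, 3747) = 1/169

Step 1 — x − y = 29 − 3747 = -3718. Step 2 — v_13(-3718) = 2 (factor: -3718 = −(13^2 · 22); the sign does not affect v_p). Step 3 — |x − y|_13 = 13^{-2} = 1/169.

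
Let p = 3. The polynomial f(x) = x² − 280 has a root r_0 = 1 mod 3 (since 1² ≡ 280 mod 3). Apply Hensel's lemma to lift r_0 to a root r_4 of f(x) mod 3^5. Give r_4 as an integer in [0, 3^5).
r_4 = 100 (mod 243)

Hensel's recurrence: r_{i+1} = r_i − f(r_i)·(f′(r_i))^{-1} mod 3^{i+2}, with f′(x) = 2x. Iterate:
  r_0 = 1 (mod 3)
  r_1 = 1 (mod 9)
  r_2 = 19 (mod 27)
  r_3 = 19 (mod 81)
  r_4 = 100 (mod 243)
Final: r_4 = 100, and one checks f(r_4) ≡ 0 mod 3^5.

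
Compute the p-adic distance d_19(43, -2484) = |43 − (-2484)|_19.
d_19(43, -2484) = 1/361

Step 1 — x − y = 43 − (-2484) = 2527. Step 2 — v_19(2527) = 2 (factor: 2527 = (19^2 · 7); the sign does not affect v_p). Step 3 — |x − y|_19 = 19^{-2} = 1/361.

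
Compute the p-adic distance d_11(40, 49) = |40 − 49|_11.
d_11(40, 49) = 1

Step 1 — x − y = 40 − 49 = -9. Step 2 — v_11(-9) = 0 (factor: -9 = −(11^0 · 9); the sign does not affect v_p). Step 3 — |x − y|_11 = 11^{0} = 1.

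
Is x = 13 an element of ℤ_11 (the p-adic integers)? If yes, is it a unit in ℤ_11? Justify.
x ∈ ℤ_11^× (unit); v_11(x) = 0

ℤ_11 = {x ∈ ℚ_11 : v_11(x) ≥ 0} and ℤ_11^× = {x ∈ ℤ_11 : v_11(x) = 0}. Here v_11(13) = v_11(num) − v_11(den) = 0; compare against these criteria.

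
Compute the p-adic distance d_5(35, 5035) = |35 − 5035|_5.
d_5(35, 5035) = 1/625

Step 1 — x − y = 35 − 5035 = -5000. Step 2 — v_5(-5000) = 4 (factor: -5000 = −(5^4 · 8); the sign does not affect v_p). Step 3 — |x − y|_5 = 5^{-4} = 1/625.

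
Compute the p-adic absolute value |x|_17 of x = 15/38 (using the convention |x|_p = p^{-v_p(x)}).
|15/38|_17 = 1

Step 1 — compute v_17(x) by factoring powers of 17 out of the numerator and denominator: v_17(15/38) = 0. Step 2 — apply |x|_p = p^{-v_p(x)} = 17^{0} = 1.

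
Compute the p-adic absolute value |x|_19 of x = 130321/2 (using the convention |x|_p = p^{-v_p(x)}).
|130321/2|_19 = 1/130321

Step 1 — compute v_19(x) by factoring powers of 19 out of the numerator and denominator: v_19(130321/2) = 4. Step 2 — apply |x|_p = p^{-v_p(x)} = 19^{-4} = 1/130321.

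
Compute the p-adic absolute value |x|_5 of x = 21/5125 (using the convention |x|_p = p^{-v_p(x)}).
|21/5125|_5 = 125

Step 1 — compute v_5(x) by factoring powers of 5 out of the numerator and denominator: v_5(21/5125) = -3. Step 2 — apply |x|_p = p^{-v_p(x)} = 5^{3} = 125.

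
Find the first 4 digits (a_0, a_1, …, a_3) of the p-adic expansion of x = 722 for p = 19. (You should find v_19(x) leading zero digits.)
(a_0, …, a_3) = (0, 0, 2, 0)

v_19(722) = 2, so a_0 = ... = a_1 = 0. Factor out: x = 19^2 · u with u = 2 a unit in ℤ_19. Expand u iteratively via a_{v+i} = u_i mod 19, u_{i+1} = (u_i − a_{v+i})/19:
  u_0 = 2;  a_2 = 2;  u_1 = (u_0 − 2)/19 = 0
  u_1 = 0;  a_3 = 0;  u_2 = (u_1 − 0)/19 = 0
Digits: (0, 0, 2, 0).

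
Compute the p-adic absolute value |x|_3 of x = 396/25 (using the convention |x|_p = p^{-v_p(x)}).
|396/25|_3 = 1/9

Step 1 — compute v_3(x) by factoring powers of 3 out of the numerator and denominator: v_3(396/25) = 2. Step 2 — apply |x|_p = p^{-v_p(x)} = 3^{-2} = 1/9.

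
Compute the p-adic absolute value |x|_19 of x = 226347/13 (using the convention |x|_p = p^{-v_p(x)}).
|226347/13|_19 = 1/6859

Step 1 — compute v_19(x) by factoring powers of 19 out of the numerator and denominator: v_19(226347/13) = 3. Step 2 — apply |x|_p = p^{-v_p(x)} = 19^{-3} = 1/6859.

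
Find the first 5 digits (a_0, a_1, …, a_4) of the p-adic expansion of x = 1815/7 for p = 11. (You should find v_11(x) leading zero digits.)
(a_0, …, a_4) = (0, 0, 10, 4, 9)

v_11(1815/7) = 2, so a_0 = ... = a_1 = 0. Factor out: x = 11^2 · u with u = 15/7 a unit in ℤ_11. Expand u iteratively via a_{v+i} = u_i mod 11, u_{i+1} = (u_i − a_{v+i})/11:
  u_0 = 15/7;  a_2 = 10;  u_1 = (u_0 − 10)/11 = -5/7
  u_1 = -5/7;  a_3 = 4;  u_2 = (u_1 − 4)/11 = -3/7
  u_2 = -3/7;  a_4 = 9;  u_3 = (u_2 − 9)/11 = -6/7
Digits: (0, 0, 10, 4, 9).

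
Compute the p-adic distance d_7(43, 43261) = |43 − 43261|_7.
d_7(43, 43261) = 1/2401

Step 1 — x − y = 43 − 43261 = -43218. Step 2 — v_7(-43218) = 4 (factor: -43218 = −(7^4 · 18); the sign does not affect v_p). Step 3 — |x − y|_7 = 7^{-4} = 1/2401.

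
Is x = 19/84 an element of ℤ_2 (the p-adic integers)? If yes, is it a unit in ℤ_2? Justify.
x ∉ ℤ_2 (v_2(x) = -2 < 0)

ℤ_2 = {x ∈ ℚ_2 : v_2(x) ≥ 0} and ℤ_2^× = {x ∈ ℤ_2 : v_2(x) = 0}. Here v_2(19/84) = v_2(num) − v_2(den) = -2; compare against these criteria.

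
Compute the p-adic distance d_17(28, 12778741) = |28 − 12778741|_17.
d_17(28, 12778741) = 1/1419857

Step 1 — x − y = 28 − 12778741 = -12778713. Step 2 — v_17(-12778713) = 5 (factor: -12778713 = −(17^5 · 9); the sign does not affect v_p). Step 3 — |x − y|_17 = 17^{-5} = 1/1419857.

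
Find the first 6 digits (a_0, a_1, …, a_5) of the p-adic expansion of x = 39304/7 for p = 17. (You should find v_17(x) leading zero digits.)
(a_0, …, a_5) = (0, 0, 0, 6, 7, 2)

v_17(39304/7) = 3, so a_0 = ... = a_2 = 0. Factor out: x = 17^3 · u with u = 8/7 a unit in ℤ_17. Expand u iteratively via a_{v+i} = u_i mod 17, u_{i+1} = (u_i − a_{v+i})/17:
  u_0 = 8/7;  a_3 = 6;  u_1 = (u_0 − 6)/17 = -2/7
  u_1 = -2/7;  a_4 = 7;  u_2 = (u_1 − 7)/17 = -3/7
  u_2 = -3/7;  a_5 = 2;  u_3 = (u_2 − 2)/17 = -1/7
Digits: (0, 0, 0, 6, 7, 2).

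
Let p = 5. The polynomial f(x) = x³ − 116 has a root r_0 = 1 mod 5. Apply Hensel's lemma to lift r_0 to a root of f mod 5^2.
r_1 = 6 (mod 25)

Hensel: r_{i+1} = r_i − f(r_i)/f′(r_i) mod 5^{i+2}, where f′(x) = 3x². Iterate:
  r_0 = 1 (mod 5)
  r_1 = 6 (mod 25)
Final: r = 6 with f(r) ≡ 0 mod 5^2.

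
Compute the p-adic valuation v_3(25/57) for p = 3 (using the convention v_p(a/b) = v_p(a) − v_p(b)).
v_3(25/57) = -1

Factor powers of 3 from the numerator and denominator of the reduced fraction: 25 = 3^0 · 25 and 57 = 3^1 · 19. Apply v_p(a/b) = v_p(a) − v_p(b): v_3(25/57) = 0 − 1 = -1.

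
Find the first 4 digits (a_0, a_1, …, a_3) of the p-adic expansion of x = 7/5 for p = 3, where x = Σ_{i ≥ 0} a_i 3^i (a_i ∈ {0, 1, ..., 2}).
(a_0, …, a_3) = (2, 1, 2, 1)

v_3(7/5) = 0 (numerator and denominator both coprime to 3), so x ∈ ℤ_3^×. Compute digits iteratively via a_i = x_i mod 3, x_{i+1} = (x_i − a_i)/3, with x_0 = x:
  x_0 = 7/5;  a_0 = 2;  x_1 = (x_0 − 2)/3 = -1/5
  x_1 = -1/5;  a_1 = 1;  x_2 = (x_1 − 1)/3 = -2/5
  x_2 = -2/5;  a_2 = 2;  x_3 = (x_2 − 2)/3 = -4/5
  x_3 = -4/5;  a_3 = 1;  x_4 = (x_3 − 1)/3 = -3/5
Digits: (2, 1, 2, 1).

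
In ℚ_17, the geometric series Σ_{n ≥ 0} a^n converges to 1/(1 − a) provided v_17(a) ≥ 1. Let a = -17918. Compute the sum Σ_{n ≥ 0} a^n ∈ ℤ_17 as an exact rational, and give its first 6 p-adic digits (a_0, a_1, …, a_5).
Σ a^n = 1/(1 − a) = 1/17919;  first 6 digits = (1, 0, 6, 13, 1, 5)

v_17(a) = 2 ≥ 1, so the series converges in ℤ_17 to 1/(1 − a) = 1/(1 − (-17918)) = 1/17919. Expand this rational in ℤ_17: compute digits iteratively via d_i = x_i mod 17, x_{i+1} = (x_i − d_i)/17. The first 6 digits are (1, 0, 6, 13, 1, 5).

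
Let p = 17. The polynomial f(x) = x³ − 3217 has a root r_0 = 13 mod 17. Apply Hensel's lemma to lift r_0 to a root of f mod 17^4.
r_3 = 64120 (mod 83521)

Hensel: r_{i+1} = r_i − f(r_i)/f′(r_i) mod 17^{i+2}, where f′(x) = 3x². Iterate:
  r_0 = 13 (mod 17)
  r_1 = 251 (mod 289)
  r_2 = 251 (mod 4913)
  r_3 = 64120 (mod 83521)
Final: r = 64120 with f(r) ≡ 0 mod 17^4.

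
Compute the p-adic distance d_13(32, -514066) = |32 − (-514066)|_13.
d_13(32, -514066) = 1/28561

Step 1 — x − y = 32 − (-514066) = 514098. Step 2 — v_13(514098) = 4 (factor: 514098 = (13^4 · 18); the sign does not affect v_p). Step 3 — |x − y|_13 = 13^{-4} = 1/28561.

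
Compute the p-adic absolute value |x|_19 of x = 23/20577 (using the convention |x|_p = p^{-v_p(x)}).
|23/20577|_19 = 6859

Step 1 — compute v_19(x) by factoring powers of 19 out of the numerator and denominator: v_19(23/20577) = -3. Step 2 — apply |x|_p = p^{-v_p(x)} = 19^{3} = 6859.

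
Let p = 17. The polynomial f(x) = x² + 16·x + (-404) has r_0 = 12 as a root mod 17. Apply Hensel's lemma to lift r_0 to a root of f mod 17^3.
r_2 = 3395 (mod 4913)

Hensel: r_{i+1} = r_i − f(r_i)·(f′(r_i))^{-1} mod 17^{i+2}, f′(x) = 2x + 16. Iterate:
  r_0 = 12 (mod 17)
  r_1 = 216 (mod 289)
  r_2 = 3395 (mod 4913)
Final: r = 3395 satisfies f(r) ≡ 0 mod 17^3.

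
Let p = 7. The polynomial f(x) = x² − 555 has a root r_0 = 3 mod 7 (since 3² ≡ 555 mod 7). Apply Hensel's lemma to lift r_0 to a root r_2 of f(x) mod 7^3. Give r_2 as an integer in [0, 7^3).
r_2 = 143 (mod 343)

Hensel's recurrence: r_{i+1} = r_i − f(r_i)·(f′(r_i))^{-1} mod 7^{i+2}, with f′(x) = 2x. Iterate:
  r_0 = 3 (mod 7)
  r_1 = 45 (mod 49)
  r_2 = 143 (mod 343)
Final: r_2 = 143, and one checks f(r_2) ≡ 0 mod 7^3.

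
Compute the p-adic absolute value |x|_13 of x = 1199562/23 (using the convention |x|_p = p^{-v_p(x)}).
|1199562/23|_13 = 1/28561

Step 1 — compute v_13(x) by factoring powers of 13 out of the numerator and denominator: v_13(1199562/23) = 4. Step 2 — apply |x|_p = p^{-v_p(x)} = 13^{-4} = 1/28561.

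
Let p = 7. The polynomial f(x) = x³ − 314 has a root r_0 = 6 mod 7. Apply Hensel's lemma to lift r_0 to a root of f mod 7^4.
r_3 = 496 (mod 2401)

Hensel: r_{i+1} = r_i − f(r_i)/f′(r_i) mod 7^{i+2}, where f′(x) = 3x². Iterate:
  r_0 = 6 (mod 7)
  r_1 = 6 (mod 49)
  r_2 = 153 (mod 343)
  r_3 = 496 (mod 2401)
Final: r = 496 with f(r) ≡ 0 mod 7^4.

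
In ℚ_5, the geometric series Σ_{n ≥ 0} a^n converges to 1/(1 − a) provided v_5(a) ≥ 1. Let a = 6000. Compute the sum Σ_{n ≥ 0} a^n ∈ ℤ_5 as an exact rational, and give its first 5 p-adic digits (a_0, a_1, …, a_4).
Σ a^n = 1/(1 − a) = -1/5999;  first 5 digits = (1, 0, 0, 3, 4)

v_5(a) = 3 ≥ 1, so the series converges in ℤ_5 to 1/(1 − a) = 1/(1 − 6000) = -1/5999. Expand this rational in ℤ_5: compute digits iteratively via d_i = x_i mod 5, x_{i+1} = (x_i − d_i)/5. The first 5 digits are (1, 0, 0, 3, 4).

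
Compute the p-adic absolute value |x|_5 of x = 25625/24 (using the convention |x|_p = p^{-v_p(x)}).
|25625/24|_5 = 1/625

Step 1 — compute v_5(x) by factoring powers of 5 out of the numerator and denominator: v_5(25625/24) = 4. Step 2 — apply |x|_p = p^{-v_p(x)} = 5^{-4} = 1/625.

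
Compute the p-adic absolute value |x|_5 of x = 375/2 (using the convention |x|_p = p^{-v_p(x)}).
|375/2|_5 = 1/125

Step 1 — compute v_5(x) by factoring powers of 5 out of the numerator and denominator: v_5(375/2) = 3. Step 2 — apply |x|_p = p^{-v_p(x)} = 5^{-3} = 1/125.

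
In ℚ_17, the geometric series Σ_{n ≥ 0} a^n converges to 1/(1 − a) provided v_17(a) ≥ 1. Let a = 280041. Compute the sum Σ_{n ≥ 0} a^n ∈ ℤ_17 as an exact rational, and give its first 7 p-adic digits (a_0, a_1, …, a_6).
Σ a^n = 1/(1 − a) = -1/280040;  first 7 digits = (1, 0, 0, 6, 3, 0, 2)

v_17(a) = 3 ≥ 1, so the series converges in ℤ_17 to 1/(1 − a) = 1/(1 − 280041) = -1/280040. Expand this rational in ℤ_17: compute digits iteratively via d_i = x_i mod 17, x_{i+1} = (x_i − d_i)/17. The first 7 digits are (1, 0, 0, 6, 3, 0, 2).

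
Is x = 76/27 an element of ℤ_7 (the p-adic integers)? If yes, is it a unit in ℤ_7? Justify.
x ∈ ℤ_7^× (unit); v_7(x) = 0

ℤ_7 = {x ∈ ℚ_7 : v_7(x) ≥ 0} and ℤ_7^× = {x ∈ ℤ_7 : v_7(x) = 0}. Here v_7(76/27) = v_7(num) − v_7(den) = 0; compare against these criteria.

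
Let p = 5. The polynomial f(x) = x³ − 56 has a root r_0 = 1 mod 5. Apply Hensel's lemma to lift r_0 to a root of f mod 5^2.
r_1 = 11 (mod 25)

Hensel: r_{i+1} = r_i − f(r_i)/f′(r_i) mod 5^{i+2}, where f′(x) = 3x². Iterate:
  r_0 = 1 (mod 5)
  r_1 = 11 (mod 25)
Final: r = 11 with f(r) ≡ 0 mod 5^2.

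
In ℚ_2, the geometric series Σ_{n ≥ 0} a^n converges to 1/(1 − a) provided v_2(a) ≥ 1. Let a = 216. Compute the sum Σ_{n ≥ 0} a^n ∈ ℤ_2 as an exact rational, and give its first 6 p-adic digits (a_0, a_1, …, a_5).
Σ a^n = 1/(1 − a) = -1/215;  first 6 digits = (1, 0, 0, 1, 1, 0)

v_2(a) = 3 ≥ 1, so the series converges in ℤ_2 to 1/(1 − a) = 1/(1 − 216) = -1/215. Expand this rational in ℤ_2: compute digits iteratively via d_i = x_i mod 2, x_{i+1} = (x_i − d_i)/2. The first 6 digits are (1, 0, 0, 1, 1, 0).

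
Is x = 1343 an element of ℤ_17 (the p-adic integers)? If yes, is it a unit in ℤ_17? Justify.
x ∈ ℤ_17 but not a unit; v_17(x) = 1 > 0

ℤ_17 = {x ∈ ℚ_17 : v_17(x) ≥ 0} and ℤ_17^× = {x ∈ ℤ_17 : v_17(x) = 0}. Here v_17(1343) = v_17(num) − v_17(den) = 1; compare against these criteria.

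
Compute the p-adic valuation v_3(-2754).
v_3(-2754) = 4

v_3(n) is the largest exponent k such that 3^k divides n. Factor out: -2754 = -3^4 · 34. (Sign doesn't affect v_p.) So v_3(-2754) = 4.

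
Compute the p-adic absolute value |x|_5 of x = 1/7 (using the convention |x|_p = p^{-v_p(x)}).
|1/7|_5 = 1

Step 1 — compute v_5(x) by factoring powers of 5 out of the numerator and denominator: v_5(1/7) = 0. Step 2 — apply |x|_p = p^{-v_p(x)} = 5^{0} = 1.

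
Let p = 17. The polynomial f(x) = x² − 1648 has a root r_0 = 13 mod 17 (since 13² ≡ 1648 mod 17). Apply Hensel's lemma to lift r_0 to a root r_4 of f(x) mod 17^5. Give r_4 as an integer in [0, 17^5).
r_4 = 324339 (mod 1419857)

Hensel's recurrence: r_{i+1} = r_i − f(r_i)·(f′(r_i))^{-1} mod 17^{i+2}, with f′(x) = 2x. Iterate:
  r_0 = 13 (mod 17)
  r_1 = 81 (mod 289)
  r_2 = 81 (mod 4913)
  r_3 = 73776 (mod 83521)
  r_4 = 324339 (mod 1419857)
Final: r_4 = 324339, and one checks f(r_4) ≡ 0 mod 17^5.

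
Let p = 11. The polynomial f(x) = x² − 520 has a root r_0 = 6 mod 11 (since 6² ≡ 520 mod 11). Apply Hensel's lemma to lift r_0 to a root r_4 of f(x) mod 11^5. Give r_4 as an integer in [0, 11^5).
r_4 = 141576 (mod 161051)

Hensel's recurrence: r_{i+1} = r_i − f(r_i)·(f′(r_i))^{-1} mod 11^{i+2}, with f′(x) = 2x. Iterate:
  r_0 = 6 (mod 11)
  r_1 = 6 (mod 121)
  r_2 = 490 (mod 1331)
  r_3 = 9807 (mod 14641)
  r_4 = 141576 (mod 161051)
Final: r_4 = 141576, and one checks f(r_4) ≡ 0 mod 11^5.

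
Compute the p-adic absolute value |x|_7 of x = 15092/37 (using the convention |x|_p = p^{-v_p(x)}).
|15092/37|_7 = 1/343

Step 1 — compute v_7(x) by factoring powers of 7 out of the numerator and denominator: v_7(15092/37) = 3. Step 2 — apply |x|_p = p^{-v_p(x)} = 7^{-3} = 1/343.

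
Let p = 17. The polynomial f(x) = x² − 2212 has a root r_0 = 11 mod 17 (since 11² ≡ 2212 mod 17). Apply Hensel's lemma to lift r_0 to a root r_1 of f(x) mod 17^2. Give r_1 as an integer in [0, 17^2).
r_1 = 198 (mod 289)

Hensel's recurrence: r_{i+1} = r_i − f(r_i)·(f′(r_i))^{-1} mod 17^{i+2}, with f′(x) = 2x. Iterate:
  r_0 = 11 (mod 17)
  r_1 = 198 (mod 289)
Final: r_1 = 198, and one checks f(r_1) ≡ 0 mod 17^2.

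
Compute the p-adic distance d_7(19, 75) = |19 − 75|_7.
d_7(19, 75) = 1/7

Step 1 — x − y = 19 − 75 = -56. Step 2 — v_7(-56) = 1 (factor: -56 = −(7^1 · 8); the sign does not affect v_p). Step 3 — |x − y|_7 = 7^{-1} = 1/7.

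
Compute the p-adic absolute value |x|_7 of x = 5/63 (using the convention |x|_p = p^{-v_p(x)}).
|5/63|_7 = 7

Step 1 — compute v_7(x) by factoring powers of 7 out of the numerator and denominator: v_7(5/63) = -1. Step 2 — apply |x|_p = p^{-v_p(x)} = 7^{1} = 7.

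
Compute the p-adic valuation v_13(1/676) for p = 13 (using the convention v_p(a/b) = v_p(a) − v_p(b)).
v_13(1/676) = -2

Factor powers of 13 from the numerator and denominator of the reduced fraction: 1 = 13^0 · 1 and 676 = 13^2 · 4. Apply v_p(a/b) = v_p(a) − v_p(b): v_13(1/676) = 0 − 2 = -2.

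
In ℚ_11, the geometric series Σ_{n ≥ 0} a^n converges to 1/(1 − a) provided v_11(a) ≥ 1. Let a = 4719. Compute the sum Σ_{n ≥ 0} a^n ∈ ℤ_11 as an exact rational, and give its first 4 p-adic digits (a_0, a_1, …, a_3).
Σ a^n = 1/(1 − a) = -1/4718;  first 4 digits = (1, 0, 6, 3)

v_11(a) = 2 ≥ 1, so the series converges in ℤ_11 to 1/(1 − a) = 1/(1 − 4719) = -1/4718. Expand this rational in ℤ_11: compute digits iteratively via d_i = x_i mod 11, x_{i+1} = (x_i − d_i)/11. The first 4 digits are (1, 0, 6, 3).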